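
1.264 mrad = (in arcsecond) 260.7. Check: 1 mrad = 0.001 rad, so 1.264 mrad = 1.264 * 0.001 = 0.001264 rad. 1 arcsecond = 4.8481368e-06 rad, so 0.001264 rad = 0.001264 / 4.8481368e-06 = 260.71872 arcsecond ≈ 260.7 arcsecond (4 s.f.).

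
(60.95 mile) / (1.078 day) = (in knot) 2.047. Check: 1 mile = 1609.344 m, so 60.95 mile = 60.95 * 1609.344 = 98089.517 m. 1 day = 86400 s, so 1.078 day = 1.078 * 86400 = 93139.2 s. Combine: 98089.517 m / 93139.2 s = 1.0531497 m/s. 1 knot = 0.51444444 m/s, so 1.0531497 m/s = 1.0531497 / 0.51444444 = 2.0471592 knot ≈ 2.047 knot (4 s.f.).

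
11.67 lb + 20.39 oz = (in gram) 1 lb = 0.45359237 kg, so 11.67 lb = 11.67 * 0.45359237 = 5.293423 kg. 1 oz = 0.028349523 kg, so 20.39 oz = 20.39 * 0.028349523 = 0.57804678 kg. Sum: 5.293423 + 0.57804678 = 5.8714697 kg. 1 gram = 0.001 kg, so 5.8714697 kg = 5.8714697 / 0.001 = 5871.4697 gram ≈ 5871 gram (4 s.f.). Final answer: 5871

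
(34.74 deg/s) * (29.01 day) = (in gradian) 9.675e+07. Check: 1 deg/s = 0.017453293 rad/s, so 34.74 deg/s = 34.74 * 0.017453293 = 0.60632738 rad/s. 1 day = 86400 s, so 29.01 day = 29.01 * 86400 = 2506464 s. Combine: 0.60632738 rad/s * 2506464 s = 1519737.8 rad. 1 gradian = 0.015707963 rad, so 1519737.8 rad = 1519737.8 / 0.015707963 = 96749510 gradian ≈ 9.675e+07 gradian (4 s.f.).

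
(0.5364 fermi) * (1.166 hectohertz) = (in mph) 1.399e-13. Check: 1 fermi = 1e-15 m, so 0.5364 fermi = 0.5364 * 1e-15 = 5.364e-16 m. 1 hectohertz = 100 Hz, so 1.166 hectohertz = 1.166 * 100 = 116.6 Hz. Combine: 5.364e-16 m * 116.6 Hz = 6.254424e-14 m/s. 1 mph = 0.44704 m/s, so 6.254424e-14 m/s = 6.254424e-14 / 0.44704 = 1.3990748e-13 mph ≈ 1.399e-13 mph (4 s.f.).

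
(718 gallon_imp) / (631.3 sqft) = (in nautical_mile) 3.005e-05. Check: 1 gallon_imp = 0.00454609 m^3, so 718 gallon_imp = 718 * 0.00454609 = 3.2640926 m^3. 1 sqft = 0.09290304 m^2, so 631.3 sqft = 631.3 * 0.09290304 = 58.649689 m^2. Combine: 3.2640926 m^3 / 58.649689 m^2 = 0.055654048 m. 1 nautical_mile = 1852 m, so 0.055654048 m = 0.055654048 / 1852 = 3.0050782e-05 nautical_mile ≈ 3.005e-05 nautical_mile (4 s.f.).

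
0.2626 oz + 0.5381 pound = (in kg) 1 oz = 0.028349523 kg, so 0.2626 oz = 0.2626 * 0.028349523 = 0.0074445848 kg. 1 pound = 0.45359237 kg, so 0.5381 pound = 0.5381 * 0.45359237 = 0.24407805 kg. Sum: 0.0074445848 + 0.24407805 = 0.25152264 kg. Result: 0.25152264 kg ≈ 0.2515 kg (4 s.f.). Final answer: 0.2515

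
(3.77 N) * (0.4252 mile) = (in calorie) 3.77 N is already in N. 1 mile = 1609.344 m, so 0.4252 mile = 0.4252 * 1609.344 = 684.29307 m. Combine: 3.77 N * 684.29307 m = 2579.7849 J. 1 calorie = 4.184 J, so 2579.7849 J = 2579.7849 / 4.184 = 616.58338 calorie ≈ 616.6 calorie (4 s.f.). Final answer: 616.6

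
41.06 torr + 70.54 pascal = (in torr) 41.59. Check: 1 torr = 133.32237 Pa, so 41.06 torr = 41.06 * 133.32237 = 5474.2164 Pa. 70.54 pascal = 70.54 Pa. Sum: 5474.2164 + 70.54 = 5544.7564 Pa. 1 torr = 133.32237 Pa, so 5544.7564 Pa = 5544.7564 / 133.32237 = 41.589094 torr ≈ 41.59 torr (4 s.f.).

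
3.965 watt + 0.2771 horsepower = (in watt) 210.6. Check: 3.965 watt = 3.965 W. 1 horsepower = 745.69987 W, so 0.2771 horsepower = 0.2771 * 745.69987 = 206.63343 W. Sum: 3.965 + 206.63343 = 210.59843 W. 210.59843 W = 210.59843 watt ≈ 210.6 watt (4 s.f.).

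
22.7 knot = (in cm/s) 1 knot = 0.51444444 m/s, so 22.7 knot = 22.7 * 0.51444444 = 11.677889 m/s. 1 cm/s = 0.01 m/s, so 11.677889 m/s = 11.677889 / 0.01 = 1167.7889 cm/s ≈ 1168 cm/s (4 s.f.). Final answer: 1168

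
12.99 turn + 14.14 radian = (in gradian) 1 turn = 6.2831853 rad, so 12.99 turn = 12.99 * 6.2831853 = 81.618577 rad. 14.14 radian = 14.14 rad. Sum: 81.618577 + 14.14 = 95.758577 rad. 1 gradian = 0.015707963 rad, so 95.758577 rad = 95.758577 / 0.015707963 = 6096.1804 gradian ≈ 6096 gradian (4 s.f.). Final answer: 6096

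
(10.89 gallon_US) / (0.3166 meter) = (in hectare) 1.302e-05. Check: 1 gallon_US = 0.0037854118 m^3, so 10.89 gallon_US = 10.89 * 0.0037854118 = 0.041223134 m^3. 0.3166 meter = 0.3166 m. Combine: 0.041223134 m^3 / 0.3166 m = 0.13020573 m^2. 1 hectare = 10000 m^2, so 0.13020573 m^2 = 0.13020573 / 10000 = 1.3020573e-05 hectare ≈ 1.302e-05 hectare (4 s.f.).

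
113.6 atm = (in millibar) 1.151e+05. Check: 1 atm = 101325 Pa, so 113.6 atm = 113.6 * 101325 = 11510520 Pa. 1 millibar = 100 Pa, so 11510520 Pa = 11510520 / 100 = 115105.2 millibar ≈ 1.151e+05 millibar (4 s.f.).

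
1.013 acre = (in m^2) 1 acre = 4046.8564 m^2, so 1.013 acre = 1.013 * 4046.8564 = 4099.4656 m^2. Result: 4099.4656 m^2 ≈ 4099 m^2 (4 s.f.). Final answer: 4099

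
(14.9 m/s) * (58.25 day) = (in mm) 14.9 m/s is already in m/s. 1 day = 86400 s, so 58.25 day = 58.25 * 86400 = 5032800 s. Combine: 14.9 m/s * 5032800 s = 74988720 m. 1 mm = 0.001 m, so 74988720 m = 74988720 / 0.001 = 7.498872e+10 mm ≈ 7.499e+10 mm (4 s.f.). Final answer: 7.499e+10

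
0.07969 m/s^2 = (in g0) 0.008126. Check: 1 g0 = 9.80665 m/s^2, so 0.07969 m/s^2 = 0.07969 / 9.80665 = 0.0081261185 g0 ≈ 0.008126 g0 (4 s.f.).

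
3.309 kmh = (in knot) 1 kmh = 0.27777778 m/s, so 3.309 kmh = 3.309 * 0.27777778 = 0.91916667 m/s. 1 knot = 0.51444444 m/s, so 0.91916667 m/s = 0.91916667 / 0.51444444 = 1.7867171 knot ≈ 1.787 knot (4 s.f.). Final answer: 1.787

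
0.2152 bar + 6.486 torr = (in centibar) 22.38. Check: 1 bar = 100000 Pa, so 0.2152 bar = 0.2152 * 100000 = 21520 Pa. 1 torr = 133.32237 Pa, so 6.486 torr = 6.486 * 133.32237 = 864.72888 Pa. Sum: 21520 + 864.72888 = 22384.729 Pa. 1 centibar = 1000 Pa, so 22384.729 Pa = 22384.729 / 1000 = 22.384729 centibar ≈ 22.38 centibar (4 s.f.).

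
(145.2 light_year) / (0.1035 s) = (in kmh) 4.778e+19. Check: 1 light_year = 9.4607305e+15 m, so 145.2 light_year = 145.2 * 9.4607305e+15 = 1.3736981e+18 m. 0.1035 s is already in s. Combine: 1.3736981e+18 m / 0.1035 s = 1.3272445e+19 m/s. 1 kmh = 0.27777778 m/s, so 1.3272445e+19 m/s = 1.3272445e+19 / 0.27777778 = 4.7780802e+19 kmh ≈ 4.778e+19 kmh (4 s.f.).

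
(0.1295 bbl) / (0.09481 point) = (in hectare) 1 bbl = 0.15898729 m^3, so 0.1295 bbl = 0.1295 * 0.15898729 = 0.020588855 m^3. 1 point = 0.00035277778 m, so 0.09481 point = 0.09481 * 0.00035277778 = 3.3446861e-05 m. Combine: 0.020588855 m^3 / 3.3446861e-05 m = 615.56911 m^2. 1 hectare = 10000 m^2, so 615.56911 m^2 = 615.56911 / 10000 = 0.061556911 hectare ≈ 0.06156 hectare (4 s.f.). Final answer: 0.06156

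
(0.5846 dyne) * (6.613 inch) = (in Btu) 9.307e-10. Check: 1 dyne = 1e-05 N, so 0.5846 dyne = 0.5846 * 1e-05 = 5.846e-06 N. 1 inch = 0.0254 m, so 6.613 inch = 6.613 * 0.0254 = 0.1679702 m. Combine: 5.846e-06 N * 0.1679702 m = 9.8195379e-07 J. 1 Btu = 1055.0559 J, so 9.8195379e-07 J = 9.8195379e-07 / 1055.0559 = 9.3071261e-10 Btu ≈ 9.307e-10 Btu (4 s.f.).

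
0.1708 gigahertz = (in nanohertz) 1.708e+17. Check: 1 gigahertz = 1e+09 Hz, so 0.1708 gigahertz = 0.1708 * 1e+09 = 1.708e+08 Hz. 1 nanohertz = 1e-09 Hz, so 1.708e+08 Hz = 1.708e+08 / 1e-09 = 1.708e+17 nanohertz.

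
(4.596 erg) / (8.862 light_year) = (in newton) 5.482e-24. Check: 1 erg = 1e-07 J, so 4.596 erg = 4.596 * 1e-07 = 4.596e-07 J. 1 light_year = 9.4607305e+15 m, so 8.862 light_year = 8.862 * 9.4607305e+15 = 8.3840993e+16 m. Combine: 4.596e-07 J / 8.3840993e+16 m = 5.4818053e-24 N. 5.4818053e-24 N = 5.4818053e-24 newton ≈ 5.482e-24 newton (4 s.f.).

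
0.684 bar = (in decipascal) 6.84e+05. Check: 1 bar = 100000 Pa, so 0.684 bar = 0.684 * 100000 = 68400 Pa. 1 decipascal = 0.1 Pa, so 68400 Pa = 68400 / 0.1 = 684000 decipascal ≈ 6.84e+05 decipascal (4 s.f.).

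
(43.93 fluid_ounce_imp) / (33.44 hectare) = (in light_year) 1 fluid_ounce_imp = 2.8413063e-05 m^3, so 43.93 fluid_ounce_imp = 43.93 * 2.8413063e-05 = 0.0012481858 m^3. 1 hectare = 10000 m^2, so 33.44 hectare = 33.44 * 10000 = 334400 m^2. Combine: 0.0012481858 m^3 / 334400 m^2 = 3.7326131e-09 m. 1 light_year = 9.4607305e+15 m, so 3.7326131e-09 m = 3.7326131e-09 / 9.4607305e+15 = 3.9453752e-25 light_year ≈ 3.945e-25 light_year (4 s.f.). Final answer: 3.945e-25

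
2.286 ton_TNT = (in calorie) 2.286e+09. Check: 1 ton_TNT = 4.184e+09 J, so 2.286 ton_TNT = 2.286 * 4.184e+09 = 9.564624e+09 J. 1 calorie = 4.184 J, so 9.564624e+09 J = 9.564624e+09 / 4.184 = 2.286e+09 calorie.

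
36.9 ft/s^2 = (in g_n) 1.147. Check: 1 ft/s^2 = 0.3048 m/s^2, so 36.9 ft/s^2 = 36.9 * 0.3048 = 11.24712 m/s^2. 1 g_n = 9.80665 m/s^2, so 11.24712 m/s^2 = 11.24712 / 9.80665 = 1.1468871 g_n ≈ 1.147 g_n (4 s.f.).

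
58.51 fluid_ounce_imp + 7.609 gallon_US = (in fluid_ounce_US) 1030. Check: 1 fluid_ounce_imp = 2.8413063e-05 m^3, so 58.51 fluid_ounce_imp = 58.51 * 2.8413063e-05 = 0.0016624483 m^3. 1 gallon_US = 0.0037854118 m^3, so 7.609 gallon_US = 7.609 * 0.0037854118 = 0.028803198 m^3. Sum: 0.0016624483 + 0.028803198 = 0.030465647 m^3. 1 fluid_ounce_US = 2.957353e-05 m^3, so 0.030465647 m^3 = 0.030465647 / 2.957353e-05 = 1030.1661 fluid_ounce_US ≈ 1030 fluid_ounce_US (4 s.f.).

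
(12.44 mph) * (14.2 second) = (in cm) 1 mph = 0.44704 m/s, so 12.44 mph = 12.44 * 0.44704 = 5.5611776 m/s. 14.2 second = 14.2 s. Combine: 5.5611776 m/s * 14.2 s = 78.968722 m. 1 cm = 0.01 m, so 78.968722 m = 78.968722 / 0.01 = 7896.8722 cm ≈ 7897 cm (4 s.f.). Final answer: 7897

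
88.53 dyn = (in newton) 1 dyn = 1e-05 N, so 88.53 dyn = 88.53 * 1e-05 = 0.0008853 N. 0.0008853 N = 0.0008853 newton. Final answer: 0.0008853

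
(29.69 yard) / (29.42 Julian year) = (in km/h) 1 yard = 0.9144 m, so 29.69 yard = 29.69 * 0.9144 = 27.148536 m. 1 Julian year = 31557600 s, so 29.42 Julian year = 29.42 * 31557600 = 9.2842459e+08 s. Combine: 27.148536 m / 9.2842459e+08 s = 2.9241509e-08 m/s. 1 km/h = 0.27777778 m/s, so 2.9241509e-08 m/s = 2.9241509e-08 / 0.27777778 = 1.0526943e-07 km/h ≈ 1.053e-07 km/h (4 s.f.). Final answer: 1.053e-07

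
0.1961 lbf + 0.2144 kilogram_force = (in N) 2.975. Check: 1 lbf = 4.4482216 N, so 0.1961 lbf = 0.1961 * 4.4482216 = 0.87229626 N. 1 kilogram_force = 9.80665 N, so 0.2144 kilogram_force = 0.2144 * 9.80665 = 2.1025458 N. Sum: 0.87229626 + 2.1025458 = 2.974842 N. Result: 2.974842 N ≈ 2.975 N (4 s.f.).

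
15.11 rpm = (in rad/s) 1.582. Check: 1 rpm = 0.10471976 rad/s, so 15.11 rpm = 15.11 * 0.10471976 = 1.5823155 rad/s. Result: 1.5823155 rad/s ≈ 1.582 rad/s (4 s.f.).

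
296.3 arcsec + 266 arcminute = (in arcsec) 1 arcsec = 4.8481368e-06 rad, so 296.3 arcsec = 296.3 * 4.8481368e-06 = 0.0014365029 rad. 1 arcminute = 0.00029088821 rad, so 266 arcminute = 266 * 0.00029088821 = 0.077376264 rad. Sum: 0.0014365029 + 0.077376264 = 0.078812766 rad. 1 arcsec = 4.8481368e-06 rad, so 0.078812766 rad = 0.078812766 / 4.8481368e-06 = 16256.3 arcsec ≈ 1.626e+04 arcsec (4 s.f.). Final answer: 1.626e+04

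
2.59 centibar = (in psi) 0.3756. Check: 1 centibar = 1000 Pa, so 2.59 centibar = 2.59 * 1000 = 2590 Pa. 1 psi = 6894.7573 Pa, so 2590 Pa = 2590 / 6894.7573 = 0.37564774 psi ≈ 0.3756 psi (4 s.f.).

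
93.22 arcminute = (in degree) 1 arcminute = 0.00029088821 rad, so 93.22 arcminute = 93.22 * 0.00029088821 = 0.027116599 rad. 1 degree = 0.017453293 rad, so 0.027116599 rad = 0.027116599 / 0.017453293 = 1.5536667 degree ≈ 1.554 degree (4 s.f.). Final answer: 1.554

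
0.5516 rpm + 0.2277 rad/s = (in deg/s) 16.36. Check: 1 rpm = 0.10471976 rad/s, so 0.5516 rpm = 0.5516 * 0.10471976 = 0.057763417 rad/s. 0.2277 rad/s is already in rad/s. Sum: 0.057763417 + 0.2277 = 0.28546342 rad/s. 1 deg/s = 0.017453293 rad/s, so 0.28546342 rad/s = 0.28546342 / 0.017453293 = 16.355849 deg/s ≈ 16.36 deg/s (4 s.f.).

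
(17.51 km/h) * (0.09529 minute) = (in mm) 2.781e+04. Check: 1 km/h = 0.27777778 m/s, so 17.51 km/h = 17.51 * 0.27777778 = 4.8638889 m/s. 1 minute = 60 s, so 0.09529 minute = 0.09529 * 60 = 5.7174 s. Combine: 4.8638889 m/s * 5.7174 s = 27.808798 m. 1 mm = 0.001 m, so 27.808798 m = 27.808798 / 0.001 = 27808.798 mm ≈ 2.781e+04 mm (4 s.f.).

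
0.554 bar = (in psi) 1 bar = 100000 Pa, so 0.554 bar = 0.554 * 100000 = 55400 Pa. 1 psi = 6894.7573 Pa, so 55400 Pa = 55400 / 6894.7573 = 8.0350907 psi ≈ 8.035 psi (4 s.f.). Final answer: 8.035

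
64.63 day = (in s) 1 day = 86400 s, so 64.63 day = 64.63 * 86400 = 5584032 s. Result: 5584032 s ≈ 5.584e+06 s (4 s.f.). Final answer: 5.584e+06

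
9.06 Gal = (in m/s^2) 0.0906. Check: 1 Gal = 0.01 m/s^2, so 9.06 Gal = 9.06 * 0.01 = 0.0906 m/s^2. Result: 0.0906 m/s^2.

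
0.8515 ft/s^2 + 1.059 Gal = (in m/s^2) 1 ft/s^2 = 0.3048 m/s^2, so 0.8515 ft/s^2 = 0.8515 * 0.3048 = 0.2595372 m/s^2. 1 Gal = 0.01 m/s^2, so 1.059 Gal = 1.059 * 0.01 = 0.01059 m/s^2. Sum: 0.2595372 + 0.01059 = 0.2701272 m/s^2. Result: 0.2701272 m/s^2 ≈ 0.2701 m/s^2 (4 s.f.). Final answer: 0.2701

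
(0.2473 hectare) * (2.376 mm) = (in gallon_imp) 1 hectare = 10000 m^2, so 0.2473 hectare = 0.2473 * 10000 = 2473 m^2. 1 mm = 0.001 m, so 2.376 mm = 2.376 * 0.001 = 0.002376 m. Combine: 2473 m^2 * 0.002376 m = 5.875848 m^3. 1 gallon_imp = 0.00454609 m^3, so 5.875848 m^3 = 5.875848 / 0.00454609 = 1292.5059 gallon_imp ≈ 1293 gallon_imp (4 s.f.). Final answer: 1293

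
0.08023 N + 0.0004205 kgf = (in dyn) 8435. Check: 0.08023 N is already in N. 1 kgf = 9.80665 N, so 0.0004205 kgf = 0.0004205 * 9.80665 = 0.0041236963 N. Sum: 0.08023 + 0.0041236963 = 0.084353696 N. 1 dyn = 1e-05 N, so 0.084353696 N = 0.084353696 / 1e-05 = 8435.3696 dyn ≈ 8435 dyn (4 s.f.).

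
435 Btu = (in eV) 1 Btu = 1055.0559 J, so 435 Btu = 435 * 1055.0559 = 458949.3 J. 1 eV = 1.6021766e-19 J, so 458949.3 J = 458949.3 / 1.6021766e-19 = 2.8645362e+24 eV ≈ 2.865e+24 eV (4 s.f.). Final answer: 2.865e+24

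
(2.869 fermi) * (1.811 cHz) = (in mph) 1 fermi = 1e-15 m, so 2.869 fermi = 2.869 * 1e-15 = 2.869e-15 m. 1 cHz = 0.01 Hz, so 1.811 cHz = 1.811 * 0.01 = 0.01811 Hz. Combine: 2.869e-15 m * 0.01811 Hz = 5.195759e-17 m/s. 1 mph = 0.44704 m/s, so 5.195759e-17 m/s = 5.195759e-17 / 0.44704 = 1.1622582e-16 mph ≈ 1.162e-16 mph (4 s.f.). Final answer: 1.162e-16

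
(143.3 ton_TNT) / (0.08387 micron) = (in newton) 7.149e+18. Check: 1 ton_TNT = 4.184e+09 J, so 143.3 ton_TNT = 143.3 * 4.184e+09 = 5.995672e+11 J. 1 micron = 1e-06 m, so 0.08387 micron = 0.08387 * 1e-06 = 8.387e-08 m. Combine: 5.995672e+11 J / 8.387e-08 m = 7.1487683e+18 N. 7.1487683e+18 N = 7.1487683e+18 newton ≈ 7.149e+18 newton (4 s.f.).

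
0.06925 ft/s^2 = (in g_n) 0.002152. Check: 1 ft/s^2 = 0.3048 m/s^2, so 0.06925 ft/s^2 = 0.06925 * 0.3048 = 0.0211074 m/s^2. 1 g_n = 9.80665 m/s^2, so 0.0211074 m/s^2 = 0.0211074 / 9.80665 = 0.0021523558 g_n ≈ 0.002152 g_n (4 s.f.).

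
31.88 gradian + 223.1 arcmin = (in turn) 1 gradian = 0.015707963 rad, so 31.88 gradian = 31.88 * 0.015707963 = 0.50076987 rad. 1 arcmin = 0.00029088821 rad, so 223.1 arcmin = 223.1 * 0.00029088821 = 0.064897159 rad. Sum: 0.50076987 + 0.064897159 = 0.56566703 rad. 1 turn = 6.2831853 rad, so 0.56566703 rad = 0.56566703 / 6.2831853 = 0.090028704 turn ≈ 0.09003 turn (4 s.f.). Final answer: 0.09003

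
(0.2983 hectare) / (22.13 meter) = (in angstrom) 1 hectare = 10000 m^2, so 0.2983 hectare = 0.2983 * 10000 = 2983 m^2. 22.13 meter = 22.13 m. Combine: 2983 m^2 / 22.13 m = 134.7944 m. 1 angstrom = 1e-10 m, so 134.7944 m = 134.7944 / 1e-10 = 1.347944e+12 angstrom ≈ 1.348e+12 angstrom (4 s.f.). Final answer: 1.348e+12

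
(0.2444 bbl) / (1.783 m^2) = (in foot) 1 bbl = 0.15898729 m^3, so 0.2444 bbl = 0.2444 * 0.15898729 = 0.038856495 m^3. 1.783 m^2 is already in m^2. Combine: 0.038856495 m^3 / 1.783 m^2 = 0.021792762 m. 1 foot = 0.3048 m, so 0.021792762 m = 0.021792762 / 0.3048 = 0.071498563 foot ≈ 0.0715 foot (4 s.f.). Final answer: 0.0715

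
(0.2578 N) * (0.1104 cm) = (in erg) 2846. Check: 0.2578 N is already in N. 1 cm = 0.01 m, so 0.1104 cm = 0.1104 * 0.01 = 0.001104 m. Combine: 0.2578 N * 0.001104 m = 0.0002846112 J. 1 erg = 1e-07 J, so 0.0002846112 J = 0.0002846112 / 1e-07 = 2846.112 erg ≈ 2846 erg (4 s.f.).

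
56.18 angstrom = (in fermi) 1 angstrom = 1e-10 m, so 56.18 angstrom = 56.18 * 1e-10 = 5.618e-09 m. 1 fermi = 1e-15 m, so 5.618e-09 m = 5.618e-09 / 1e-15 = 5618000 fermi ≈ 5.618e+06 fermi (4 s.f.). Final answer: 5.618e+06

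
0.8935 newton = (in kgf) 0.09111. Check: 0.8935 newton = 0.8935 N. 1 kgf = 9.80665 N, so 0.8935 N = 0.8935 / 9.80665 = 0.091111644 kgf ≈ 0.09111 kgf (4 s.f.).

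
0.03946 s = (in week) 1 week = 604800 s, so 0.03946 s = 0.03946 / 604800 = 6.5244709e-08 week ≈ 6.524e-08 week (4 s.f.). Final answer: 6.524e-08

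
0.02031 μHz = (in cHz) 2.031e-06. Check: 1 μHz = 1e-06 Hz, so 0.02031 μHz = 0.02031 * 1e-06 = 2.031e-08 Hz. 1 cHz = 0.01 Hz, so 2.031e-08 Hz = 2.031e-08 / 0.01 = 2.031e-06 cHz.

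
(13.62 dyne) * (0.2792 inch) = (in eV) 1 dyne = 1e-05 N, so 13.62 dyne = 13.62 * 1e-05 = 0.0001362 N. 1 inch = 0.0254 m, so 0.2792 inch = 0.2792 * 0.0254 = 0.00709168 m. Combine: 0.0001362 N * 0.00709168 m = 9.6588682e-07 J. 1 eV = 1.6021766e-19 J, so 9.6588682e-07 J = 9.6588682e-07 / 1.6021766e-19 = 6.0285913e+12 eV ≈ 6.029e+12 eV (4 s.f.). Final answer: 6.029e+12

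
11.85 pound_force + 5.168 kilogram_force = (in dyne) 1 pound_force = 4.4482216 N, so 11.85 pound_force = 11.85 * 4.4482216 = 52.711426 N. 1 kilogram_force = 9.80665 N, so 5.168 kilogram_force = 5.168 * 9.80665 = 50.680767 N. Sum: 52.711426 + 50.680767 = 103.39219 N. 1 dyne = 1e-05 N, so 103.39219 N = 103.39219 / 1e-05 = 10339219 dyne ≈ 1.034e+07 dyne (4 s.f.). Final answer: 1.034e+07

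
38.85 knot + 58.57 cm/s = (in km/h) 1 knot = 0.51444444 m/s, so 38.85 knot = 38.85 * 0.51444444 = 19.986167 m/s. 1 cm/s = 0.01 m/s, so 58.57 cm/s = 58.57 * 0.01 = 0.5857 m/s. Sum: 19.986167 + 0.5857 = 20.571867 m/s. 1 km/h = 0.27777778 m/s, so 20.571867 m/s = 20.571867 / 0.27777778 = 74.05872 km/h ≈ 74.06 km/h (4 s.f.). Final answer: 74.06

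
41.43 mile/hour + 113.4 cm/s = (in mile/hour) 1 mile/hour = 0.44704 m/s, so 41.43 mile/hour = 41.43 * 0.44704 = 18.520867 m/s. 1 cm/s = 0.01 m/s, so 113.4 cm/s = 113.4 * 0.01 = 1.134 m/s. Sum: 18.520867 + 1.134 = 19.654867 m/s. 1 mile/hour = 0.44704 m/s, so 19.654867 m/s = 19.654867 / 0.44704 = 43.966686 mile/hour ≈ 43.97 mile/hour (4 s.f.). Final answer: 43.97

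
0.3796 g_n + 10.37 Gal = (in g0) 0.3902. Check: 1 g_n = 9.80665 m/s^2, so 0.3796 g_n = 0.3796 * 9.80665 = 3.7226043 m/s^2. 1 Gal = 0.01 m/s^2, so 10.37 Gal = 10.37 * 0.01 = 0.1037 m/s^2. Sum: 3.7226043 + 0.1037 = 3.8263043 m/s^2. 1 g0 = 9.80665 m/s^2, so 3.8263043 m/s^2 = 3.8263043 / 9.80665 = 0.39017446 g0 ≈ 0.3902 g0 (4 s.f.).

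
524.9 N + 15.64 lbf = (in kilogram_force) 524.9 N is already in N. 1 lbf = 4.4482216 N, so 15.64 lbf = 15.64 * 4.4482216 = 69.570186 N. Sum: 524.9 + 69.570186 = 594.47019 N. 1 kilogram_force = 9.80665 N, so 594.47019 N = 594.47019 / 9.80665 = 60.619089 kilogram_force ≈ 60.62 kilogram_force (4 s.f.). Final answer: 60.62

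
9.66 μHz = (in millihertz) 0.00966. Check: 1 μHz = 1e-06 Hz, so 9.66 μHz = 9.66 * 1e-06 = 9.66e-06 Hz. 1 millihertz = 0.001 Hz, so 9.66e-06 Hz = 9.66e-06 / 0.001 = 0.00966 millihertz.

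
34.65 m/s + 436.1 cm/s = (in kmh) 34.65 m/s is already in m/s. 1 cm/s = 0.01 m/s, so 436.1 cm/s = 436.1 * 0.01 = 4.361 m/s. Sum: 34.65 + 4.361 = 39.011 m/s. 1 kmh = 0.27777778 m/s, so 39.011 m/s = 39.011 / 0.27777778 = 140.4396 kmh ≈ 140.4 kmh (4 s.f.). Final answer: 140.4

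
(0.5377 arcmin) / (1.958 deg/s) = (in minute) 7.628e-05. Check: 1 arcmin = 0.00029088821 rad, so 0.5377 arcmin = 0.5377 * 0.00029088821 = 0.00015641059 rad. 1 deg/s = 0.017453293 rad/s, so 1.958 deg/s = 1.958 * 0.017453293 = 0.034173547 rad/s. Combine: 0.00015641059 rad / 0.034173547 rad/s = 0.0045769493 s. 1 minute = 60 s, so 0.0045769493 s = 0.0045769493 / 60 = 7.6282488e-05 minute ≈ 7.628e-05 minute (4 s.f.).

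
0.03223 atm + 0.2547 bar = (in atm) 1 atm = 101325 Pa, so 0.03223 atm = 0.03223 * 101325 = 3265.7048 Pa. 1 bar = 100000 Pa, so 0.2547 bar = 0.2547 * 100000 = 25470 Pa. Sum: 3265.7048 + 25470 = 28735.705 Pa. 1 atm = 101325 Pa, so 28735.705 Pa = 28735.705 / 101325 = 0.28359936 atm ≈ 0.2836 atm (4 s.f.). Final answer: 0.2836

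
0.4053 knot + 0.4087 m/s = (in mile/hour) 1 knot = 0.51444444 m/s, so 0.4053 knot = 0.4053 * 0.51444444 = 0.20850433 m/s. 0.4087 m/s is already in m/s. Sum: 0.20850433 + 0.4087 = 0.61720433 m/s. 1 mile/hour = 0.44704 m/s, so 0.61720433 m/s = 0.61720433 / 0.44704 = 1.3806468 mile/hour ≈ 1.381 mile/hour (4 s.f.). Final answer: 1.381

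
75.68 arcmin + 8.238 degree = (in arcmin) 1 arcmin = 0.00029088821 rad, so 75.68 arcmin = 75.68 * 0.00029088821 = 0.02201442 rad. 1 degree = 0.017453293 rad, so 8.238 degree = 8.238 * 0.017453293 = 0.14378022 rad. Sum: 0.02201442 + 0.14378022 = 0.16579464 rad. 1 arcmin = 0.00029088821 rad, so 0.16579464 rad = 0.16579464 / 0.00029088821 = 569.96 arcmin ≈ 570 arcmin (4 s.f.). Final answer: 570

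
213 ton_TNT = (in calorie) 1 ton_TNT = 4.184e+09 J, so 213 ton_TNT = 213 * 4.184e+09 = 8.91192e+11 J. 1 calorie = 4.184 J, so 8.91192e+11 J = 8.91192e+11 / 4.184 = 2.13e+11 calorie. Final answer: 2.13e+11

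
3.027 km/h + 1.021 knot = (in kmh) 4.918. Check: 1 km/h = 0.27777778 m/s, so 3.027 km/h = 3.027 * 0.27777778 = 0.84083333 m/s. 1 knot = 0.51444444 m/s, so 1.021 knot = 1.021 * 0.51444444 = 0.52524778 m/s. Sum: 0.84083333 + 0.52524778 = 1.3660811 m/s. 1 kmh = 0.27777778 m/s, so 1.3660811 m/s = 1.3660811 / 0.27777778 = 4.917892 kmh ≈ 4.918 kmh (4 s.f.).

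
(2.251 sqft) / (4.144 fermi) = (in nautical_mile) 2.725e+10. Check: 1 sqft = 0.09290304 m^2, so 2.251 sqft = 2.251 * 0.09290304 = 0.20912474 m^2. 1 fermi = 1e-15 m, so 4.144 fermi = 4.144 * 1e-15 = 4.144e-15 m. Combine: 0.20912474 m^2 / 4.144e-15 m = 5.0464465e+13 m. 1 nautical_mile = 1852 m, so 5.0464465e+13 m = 5.0464465e+13 / 1852 = 2.7248631e+10 nautical_mile ≈ 2.725e+10 nautical_mile (4 s.f.).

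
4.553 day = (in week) 0.6504. Check: 1 day = 86400 s, so 4.553 day = 4.553 * 86400 = 393379.2 s. 1 week = 604800 s, so 393379.2 s = 393379.2 / 604800 = 0.65042857 week ≈ 0.6504 week (4 s.f.).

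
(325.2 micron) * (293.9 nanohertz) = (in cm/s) 9.558e-09. Check: 1 micron = 1e-06 m, so 325.2 micron = 325.2 * 1e-06 = 0.0003252 m. 1 nanohertz = 1e-09 Hz, so 293.9 nanohertz = 293.9 * 1e-09 = 2.939e-07 Hz. Combine: 0.0003252 m * 2.939e-07 Hz = 9.557628e-11 m/s. 1 cm/s = 0.01 m/s, so 9.557628e-11 m/s = 9.557628e-11 / 0.01 = 9.557628e-09 cm/s ≈ 9.558e-09 cm/s (4 s.f.).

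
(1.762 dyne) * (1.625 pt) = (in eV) 6.304e+10. Check: 1 dyne = 1e-05 N, so 1.762 dyne = 1.762 * 1e-05 = 1.762e-05 N. 1 pt = 0.00035277778 m, so 1.625 pt = 1.625 * 0.00035277778 = 0.00057326389 m. Combine: 1.762e-05 N * 0.00057326389 m = 1.010091e-08 J. 1 eV = 1.6021766e-19 J, so 1.010091e-08 J = 1.010091e-08 / 1.6021766e-19 = 6.304492e+10 eV ≈ 6.304e+10 eV (4 s.f.).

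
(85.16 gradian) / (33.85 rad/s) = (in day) 1 gradian = 0.015707963 rad, so 85.16 gradian = 85.16 * 0.015707963 = 1.3376902 rad. 33.85 rad/s is already in rad/s. Combine: 1.3376902 rad / 33.85 rad/s = 0.039518173 s. 1 day = 86400 s, so 0.039518173 s = 0.039518173 / 86400 = 4.5738626e-07 day ≈ 4.574e-07 day (4 s.f.). Final answer: 4.574e-07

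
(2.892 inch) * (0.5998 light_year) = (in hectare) 1 inch = 0.0254 m, so 2.892 inch = 2.892 * 0.0254 = 0.0734568 m. 1 light_year = 9.4607305e+15 m, so 0.5998 light_year = 0.5998 * 9.4607305e+15 = 5.6745461e+15 m. Combine: 0.0734568 m * 5.6745461e+15 m = 4.16834e+14 m^2. 1 hectare = 10000 m^2, so 4.16834e+14 m^2 = 4.16834e+14 / 10000 = 4.16834e+10 hectare ≈ 4.168e+10 hectare (4 s.f.). Final answer: 4.168e+10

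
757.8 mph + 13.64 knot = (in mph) 773.5. Check: 1 mph = 0.44704 m/s, so 757.8 mph = 757.8 * 0.44704 = 338.76691 m/s. 1 knot = 0.51444444 m/s, so 13.64 knot = 13.64 * 0.51444444 = 7.0170222 m/s. Sum: 338.76691 + 7.0170222 = 345.78393 m/s. 1 mph = 0.44704 m/s, so 345.78393 m/s = 345.78393 / 0.44704 = 773.49663 mph ≈ 773.5 mph (4 s.f.).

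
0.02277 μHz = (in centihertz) 2.277e-06. Check: 1 μHz = 1e-06 Hz, so 0.02277 μHz = 0.02277 * 1e-06 = 2.277e-08 Hz. 1 centihertz = 0.01 Hz, so 2.277e-08 Hz = 2.277e-08 / 0.01 = 2.277e-06 centihertz.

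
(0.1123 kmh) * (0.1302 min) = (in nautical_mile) 1 kmh = 0.27777778 m/s, so 0.1123 kmh = 0.1123 * 0.27777778 = 0.031194444 m/s. 1 min = 60 s, so 0.1302 min = 0.1302 * 60 = 7.812 s. Combine: 0.031194444 m/s * 7.812 s = 0.243691 m. 1 nautical_mile = 1852 m, so 0.243691 m = 0.243691 / 1852 = 0.00013158261 nautical_mile ≈ 0.0001316 nautical_mile (4 s.f.). Final answer: 0.0001316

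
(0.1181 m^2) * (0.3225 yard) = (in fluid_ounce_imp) 1226. Check: 0.1181 m^2 is already in m^2. 1 yard = 0.9144 m, so 0.3225 yard = 0.3225 * 0.9144 = 0.294894 m. Combine: 0.1181 m^2 * 0.294894 m = 0.034826981 m^3. 1 fluid_ounce_imp = 2.8413063e-05 m^3, so 0.034826981 m^3 = 0.034826981 / 2.8413063e-05 = 1225.7384 fluid_ounce_imp ≈ 1226 fluid_ounce_imp (4 s.f.).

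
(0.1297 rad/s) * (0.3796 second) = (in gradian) 0.1297 rad/s is already in rad/s. 0.3796 second = 0.3796 s. Combine: 0.1297 rad/s * 0.3796 s = 0.04923412 rad. 1 gradian = 0.015707963 rad, so 0.04923412 rad = 0.04923412 / 0.015707963 = 3.1343414 gradian ≈ 3.134 gradian (4 s.f.). Final answer: 3.134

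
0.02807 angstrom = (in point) 1 angstrom = 1e-10 m, so 0.02807 angstrom = 0.02807 * 1e-10 = 2.807e-12 m. 1 point = 0.00035277778 m, so 2.807e-12 m = 2.807e-12 / 0.00035277778 = 7.9568504e-09 point ≈ 7.957e-09 point (4 s.f.). Final answer: 7.957e-09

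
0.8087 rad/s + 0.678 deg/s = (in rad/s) 0.8087 rad/s is already in rad/s. 1 deg/s = 0.017453293 rad/s, so 0.678 deg/s = 0.678 * 0.017453293 = 0.011833332 rad/s. Sum: 0.8087 + 0.011833332 = 0.82053333 rad/s. Result: 0.82053333 rad/s ≈ 0.8205 rad/s (4 s.f.). Final answer: 0.8205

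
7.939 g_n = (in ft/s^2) 1 g_n = 9.80665 m/s^2, so 7.939 g_n = 7.939 * 9.80665 = 77.854994 m/s^2. 1 ft/s^2 = 0.3048 m/s^2, so 77.854994 m/s^2 = 77.854994 / 0.3048 = 255.42977 ft/s^2 ≈ 255.4 ft/s^2 (4 s.f.). Final answer: 255.4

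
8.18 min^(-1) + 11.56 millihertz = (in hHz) 0.001479. Check: 1 min^(-1) = 0.016666667 Hz, so 8.18 min^(-1) = 8.18 * 0.016666667 = 0.13633333 Hz. 1 millihertz = 0.001 Hz, so 11.56 millihertz = 11.56 * 0.001 = 0.01156 Hz. Sum: 0.13633333 + 0.01156 = 0.14789333 Hz. 1 hHz = 100 Hz, so 0.14789333 Hz = 0.14789333 / 100 = 0.0014789333 hHz ≈ 0.001479 hHz (4 s.f.).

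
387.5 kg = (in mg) 3.875e+08. Check: 1 mg = 1e-06 kg, so 387.5 kg = 387.5 / 1e-06 = 3.875e+08 mg.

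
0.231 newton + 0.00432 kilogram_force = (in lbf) 0.06145. Check: 0.231 newton = 0.231 N. 1 kilogram_force = 9.80665 N, so 0.00432 kilogram_force = 0.00432 * 9.80665 = 0.042364728 N. Sum: 0.231 + 0.042364728 = 0.27336473 N. 1 lbf = 4.4482216 N, so 0.27336473 N = 0.27336473 / 4.4482216 = 0.061454836 lbf ≈ 0.06145 lbf (4 s.f.).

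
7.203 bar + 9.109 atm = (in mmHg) 1.233e+04. Check: 1 bar = 100000 Pa, so 7.203 bar = 7.203 * 100000 = 720300 Pa. 1 atm = 101325 Pa, so 9.109 atm = 9.109 * 101325 = 922969.43 Pa. Sum: 720300 + 922969.43 = 1643269.4 Pa. 1 mmHg = 133.32237 Pa, so 1643269.4 Pa = 1643269.4 / 133.32237 = 12325.534 mmHg ≈ 1.233e+04 mmHg (4 s.f.).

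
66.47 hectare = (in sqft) 1 hectare = 10000 m^2, so 66.47 hectare = 66.47 * 10000 = 664700 m^2. 1 sqft = 0.09290304 m^2, so 664700 m^2 = 664700 / 0.09290304 = 7154771.3 sqft ≈ 7.155e+06 sqft (4 s.f.). Final answer: 7.155e+06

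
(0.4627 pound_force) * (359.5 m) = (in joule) 739.9. Check: 1 pound_force = 4.4482216 N, so 0.4627 pound_force = 0.4627 * 4.4482216 = 2.0581921 N. 359.5 m is already in m. Combine: 2.0581921 N * 359.5 m = 739.92007 J. 739.92007 J = 739.92007 joule ≈ 739.9 joule (4 s.f.).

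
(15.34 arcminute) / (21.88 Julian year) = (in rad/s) 1 arcminute = 0.00029088821 rad, so 15.34 arcminute = 15.34 * 0.00029088821 = 0.0044622251 rad. 1 Julian year = 31557600 s, so 21.88 Julian year = 21.88 * 31557600 = 6.9048029e+08 s. Combine: 0.0044622251 rad / 6.9048029e+08 s = 6.4624946e-12 rad/s. Result: 6.4624946e-12 rad/s ≈ 6.462e-12 rad/s (4 s.f.). Final answer: 6.462e-12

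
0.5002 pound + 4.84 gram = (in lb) 1 pound = 0.45359237 kg, so 0.5002 pound = 0.5002 * 0.45359237 = 0.2268869 kg. 1 gram = 0.001 kg, so 4.84 gram = 4.84 * 0.001 = 0.00484 kg. Sum: 0.2268869 + 0.00484 = 0.2317269 kg. 1 lb = 0.45359237 kg, so 0.2317269 kg = 0.2317269 / 0.45359237 = 0.51087037 lb ≈ 0.5109 lb (4 s.f.). Final answer: 0.5109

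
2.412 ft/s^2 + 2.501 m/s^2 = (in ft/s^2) 1 ft/s^2 = 0.3048 m/s^2, so 2.412 ft/s^2 = 2.412 * 0.3048 = 0.7351776 m/s^2. 2.501 m/s^2 is already in m/s^2. Sum: 0.7351776 + 2.501 = 3.2361776 m/s^2. 1 ft/s^2 = 0.3048 m/s^2, so 3.2361776 m/s^2 = 3.2361776 / 0.3048 = 10.617381 ft/s^2 ≈ 10.62 ft/s^2 (4 s.f.). Final answer: 10.62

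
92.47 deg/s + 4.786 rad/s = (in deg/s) 1 deg/s = 0.017453293 rad/s, so 92.47 deg/s = 92.47 * 0.017453293 = 1.613906 rad/s. 4.786 rad/s is already in rad/s. Sum: 1.613906 + 4.786 = 6.399906 rad/s. 1 deg/s = 0.017453293 rad/s, so 6.399906 rad/s = 6.399906 / 0.017453293 = 366.6876 deg/s ≈ 366.7 deg/s (4 s.f.). Final answer: 366.7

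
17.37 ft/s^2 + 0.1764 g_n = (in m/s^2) 1 ft/s^2 = 0.3048 m/s^2, so 17.37 ft/s^2 = 17.37 * 0.3048 = 5.294376 m/s^2. 1 g_n = 9.80665 m/s^2, so 0.1764 g_n = 0.1764 * 9.80665 = 1.7298931 m/s^2. Sum: 5.294376 + 1.7298931 = 7.0242691 m/s^2. Result: 7.0242691 m/s^2 ≈ 7.024 m/s^2 (4 s.f.). Final answer: 7.024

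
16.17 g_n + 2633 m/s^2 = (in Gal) 1 g_n = 9.80665 m/s^2, so 16.17 g_n = 16.17 * 9.80665 = 158.57353 m/s^2. 2633 m/s^2 is already in m/s^2. Sum: 158.57353 + 2633 = 2791.5735 m/s^2. 1 Gal = 0.01 m/s^2, so 2791.5735 m/s^2 = 2791.5735 / 0.01 = 279157.35 Gal ≈ 2.792e+05 Gal (4 s.f.). Final answer: 2.792e+05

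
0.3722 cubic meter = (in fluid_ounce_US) 0.3722 cubic meter = 0.3722 m^3. 1 fluid_ounce_US = 2.957353e-05 m^3, so 0.3722 m^3 = 0.3722 / 2.957353e-05 = 12585.579 fluid_ounce_US ≈ 1.259e+04 fluid_ounce_US (4 s.f.). Final answer: 1.259e+04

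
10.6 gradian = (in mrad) 1 gradian = 0.015707963 rad, so 10.6 gradian = 10.6 * 0.015707963 = 0.16650441 rad. 1 mrad = 0.001 rad, so 0.16650441 rad = 0.16650441 / 0.001 = 166.50441 mrad ≈ 166.5 mrad (4 s.f.). Final answer: 166.5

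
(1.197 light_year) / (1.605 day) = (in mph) 1 light_year = 9.4607305e+15 m, so 1.197 light_year = 1.197 * 9.4607305e+15 = 1.1324494e+16 m. 1 day = 86400 s, so 1.605 day = 1.605 * 86400 = 138672 s. Combine: 1.1324494e+16 m / 138672 s = 8.1663886e+10 m/s. 1 mph = 0.44704 m/s, so 8.1663886e+10 m/s = 8.1663886e+10 / 0.44704 = 1.8267691e+11 mph ≈ 1.827e+11 mph (4 s.f.). Final answer: 1.827e+11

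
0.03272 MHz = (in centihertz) 1 MHz = 1000000 Hz, so 0.03272 MHz = 0.03272 * 1000000 = 32720 Hz. 1 centihertz = 0.01 Hz, so 32720 Hz = 32720 / 0.01 = 3272000 centihertz ≈ 3.272e+06 centihertz (4 s.f.). Final answer: 3.272e+06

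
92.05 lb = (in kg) 1 lb = 0.45359237 kg, so 92.05 lb = 92.05 * 0.45359237 = 41.753178 kg. Result: 41.753178 kg ≈ 41.75 kg (4 s.f.). Final answer: 41.75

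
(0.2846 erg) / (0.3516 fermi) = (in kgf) 1 erg = 1e-07 J, so 0.2846 erg = 0.2846 * 1e-07 = 2.846e-08 J. 1 fermi = 1e-15 m, so 0.3516 fermi = 0.3516 * 1e-15 = 3.516e-16 m. Combine: 2.846e-08 J / 3.516e-16 m = 80944255 N. 1 kgf = 9.80665 N, so 80944255 N = 80944255 / 9.80665 = 8254016.9 kgf ≈ 8.254e+06 kgf (4 s.f.). Final answer: 8.254e+06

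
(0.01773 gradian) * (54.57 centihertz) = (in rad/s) 1 gradian = 0.015707963 rad, so 0.01773 gradian = 0.01773 * 0.015707963 = 0.00027850219 rad. 1 centihertz = 0.01 Hz, so 54.57 centihertz = 54.57 * 0.01 = 0.5457 Hz. Combine: 0.00027850219 rad * 0.5457 Hz = 0.00015197864 rad/s. Result: 0.00015197864 rad/s ≈ 0.000152 rad/s (4 s.f.). Final answer: 0.000152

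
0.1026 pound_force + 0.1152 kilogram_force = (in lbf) 0.3566. Check: 1 pound_force = 4.4482216 N, so 0.1026 pound_force = 0.1026 * 4.4482216 = 0.45638754 N. 1 kilogram_force = 9.80665 N, so 0.1152 kilogram_force = 0.1152 * 9.80665 = 1.1297261 N. Sum: 0.45638754 + 1.1297261 = 1.5861136 N. 1 lbf = 4.4482216 N, so 1.5861136 N = 1.5861136 / 4.4482216 = 0.35657253 lbf ≈ 0.3566 lbf (4 s.f.).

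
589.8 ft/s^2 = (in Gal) 1.798e+04. Check: 1 ft/s^2 = 0.3048 m/s^2, so 589.8 ft/s^2 = 589.8 * 0.3048 = 179.77104 m/s^2. 1 Gal = 0.01 m/s^2, so 179.77104 m/s^2 = 179.77104 / 0.01 = 17977.104 Gal ≈ 1.798e+04 Gal (4 s.f.).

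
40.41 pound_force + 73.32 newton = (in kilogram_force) 1 pound_force = 4.4482216 N, so 40.41 pound_force = 40.41 * 4.4482216 = 179.75264 N. 73.32 newton = 73.32 N. Sum: 179.75264 + 73.32 = 253.07264 N. 1 kilogram_force = 9.80665 N, so 253.07264 N = 253.07264 / 9.80665 = 25.806227 kilogram_force ≈ 25.81 kilogram_force (4 s.f.). Final answer: 25.81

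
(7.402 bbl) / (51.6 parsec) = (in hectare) 1 bbl = 0.15898729 m^3, so 7.402 bbl = 7.402 * 0.15898729 = 1.176824 m^3. 1 parsec = 3.0856776e+16 m, so 51.6 parsec = 51.6 * 3.0856776e+16 = 1.5922096e+18 m. Combine: 1.176824 m^3 / 1.5922096e+18 m = 7.391137e-19 m^2. 1 hectare = 10000 m^2, so 7.391137e-19 m^2 = 7.391137e-19 / 10000 = 7.391137e-23 hectare ≈ 7.391e-23 hectare (4 s.f.). Final answer: 7.391e-23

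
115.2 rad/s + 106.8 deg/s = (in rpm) 1118. Check: 115.2 rad/s is already in rad/s. 1 deg/s = 0.017453293 rad/s, so 106.8 deg/s = 106.8 * 0.017453293 = 1.8640116 rad/s. Sum: 115.2 + 1.8640116 = 117.06401 rad/s. 1 rpm = 0.10471976 rad/s, so 117.06401 rad/s = 117.06401 / 0.10471976 = 1117.879 rpm ≈ 1118 rpm (4 s.f.).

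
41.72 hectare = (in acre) 1 hectare = 10000 m^2, so 41.72 hectare = 41.72 * 10000 = 417200 m^2. 1 acre = 4046.8564 m^2, so 417200 m^2 = 417200 / 4046.8564 = 103.09237 acre ≈ 103.1 acre (4 s.f.). Final answer: 103.1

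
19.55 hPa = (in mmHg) 1 hPa = 100 Pa, so 19.55 hPa = 19.55 * 100 = 1955 Pa. 1 mmHg = 133.32237 Pa, so 1955 Pa = 1955 / 133.32237 = 14.663706 mmHg ≈ 14.66 mmHg (4 s.f.). Final answer: 14.66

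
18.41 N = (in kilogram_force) 1 kilogram_force = 9.80665 N, so 18.41 N = 18.41 / 9.80665 = 1.8772975 kilogram_force ≈ 1.877 kilogram_force (4 s.f.). Final answer: 1.877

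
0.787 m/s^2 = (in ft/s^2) 2.582. Check: 1 ft/s^2 = 0.3048 m/s^2, so 0.787 m/s^2 = 0.787 / 0.3048 = 2.582021 ft/s^2 ≈ 2.582 ft/s^2 (4 s.f.).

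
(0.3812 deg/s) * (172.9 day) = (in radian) 9.939e+04. Check: 1 deg/s = 0.017453293 rad/s, so 0.3812 deg/s = 0.3812 * 0.017453293 = 0.0066531951 rad/s. 1 day = 86400 s, so 172.9 day = 172.9 * 86400 = 14938560 s. Combine: 0.0066531951 rad/s * 14938560 s = 99389.154 rad. 99389.154 rad = 99389.154 radian ≈ 9.939e+04 radian (4 s.f.).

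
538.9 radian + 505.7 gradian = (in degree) 3.133e+04. Check: 538.9 radian = 538.9 rad. 1 gradian = 0.015707963 rad, so 505.7 gradian = 505.7 * 0.015707963 = 7.943517 rad. Sum: 538.9 + 7.943517 = 546.84352 rad. 1 degree = 0.017453293 rad, so 546.84352 rad = 546.84352 / 0.017453293 = 31331.826 degree ≈ 3.133e+04 degree (4 s.f.).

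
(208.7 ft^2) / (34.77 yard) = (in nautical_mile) 1 ft^2 = 0.09290304 m^2, so 208.7 ft^2 = 208.7 * 0.09290304 = 19.388864 m^2. 1 yard = 0.9144 m, so 34.77 yard = 34.77 * 0.9144 = 31.793688 m. Combine: 19.388864 m^2 / 31.793688 m = 0.60983376 m. 1 nautical_mile = 1852 m, so 0.60983376 m = 0.60983376 / 1852 = 0.00032928389 nautical_mile ≈ 0.0003293 nautical_mile (4 s.f.). Final answer: 0.0003293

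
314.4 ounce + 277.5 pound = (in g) 1 ounce = 0.028349523 kg, so 314.4 ounce = 314.4 * 0.028349523 = 8.9130901 kg. 1 pound = 0.45359237 kg, so 277.5 pound = 277.5 * 0.45359237 = 125.87188 kg. Sum: 8.9130901 + 125.87188 = 134.78497 kg. 1 g = 0.001 kg, so 134.78497 kg = 134.78497 / 0.001 = 134784.97 g ≈ 1.348e+05 g (4 s.f.). Final answer: 1.348e+05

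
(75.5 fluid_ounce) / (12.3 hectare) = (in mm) 1.815e-05. Check: 1 fluid_ounce = 2.957353e-05 m^3, so 75.5 fluid_ounce = 75.5 * 2.957353e-05 = 0.0022328015 m^3. 1 hectare = 10000 m^2, so 12.3 hectare = 12.3 * 10000 = 123000 m^2. Combine: 0.0022328015 m^3 / 123000 m^2 = 1.8152858e-08 m. 1 mm = 0.001 m, so 1.8152858e-08 m = 1.8152858e-08 / 0.001 = 1.8152858e-05 mm ≈ 1.815e-05 mm (4 s.f.).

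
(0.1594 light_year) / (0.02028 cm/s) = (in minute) 1.239e+17. Check: 1 light_year = 9.4607305e+15 m, so 0.1594 light_year = 0.1594 * 9.4607305e+15 = 1.5080404e+15 m. 1 cm/s = 0.01 m/s, so 0.02028 cm/s = 0.02028 * 0.01 = 0.0002028 m/s. Combine: 1.5080404e+15 m / 0.0002028 m/s = 7.4360968e+18 s. 1 minute = 60 s, so 7.4360968e+18 s = 7.4360968e+18 / 60 = 1.2393495e+17 minute ≈ 1.239e+17 minute (4 s.f.).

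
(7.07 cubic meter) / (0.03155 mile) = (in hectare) 7.07 cubic meter = 7.07 m^3. 1 mile = 1609.344 m, so 0.03155 mile = 0.03155 * 1609.344 = 50.774803 m. Combine: 7.07 m^3 / 50.774803 m = 0.13924229 m^2. 1 hectare = 10000 m^2, so 0.13924229 m^2 = 0.13924229 / 10000 = 1.3924229e-05 hectare ≈ 1.392e-05 hectare (4 s.f.). Final answer: 1.392e-05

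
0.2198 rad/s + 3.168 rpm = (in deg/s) 31.6. Check: 0.2198 rad/s is already in rad/s. 1 rpm = 0.10471976 rad/s, so 3.168 rpm = 3.168 * 0.10471976 = 0.33175218 rad/s. Sum: 0.2198 + 0.33175218 = 0.55155218 rad/s. 1 deg/s = 0.017453293 rad/s, so 0.55155218 rad/s = 0.55155218 / 0.017453293 = 31.601612 deg/s ≈ 31.6 deg/s (4 s.f.).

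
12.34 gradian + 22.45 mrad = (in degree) 12.39. Check: 1 gradian = 0.015707963 rad, so 12.34 gradian = 12.34 * 0.015707963 = 0.19383627 rad. 1 mrad = 0.001 rad, so 22.45 mrad = 22.45 * 0.001 = 0.02245 rad. Sum: 0.19383627 + 0.02245 = 0.21628627 rad. 1 degree = 0.017453293 rad, so 0.21628627 rad = 0.21628627 / 0.017453293 = 12.39229 degree ≈ 12.39 degree (4 s.f.).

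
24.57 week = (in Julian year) 1 week = 604800 s, so 24.57 week = 24.57 * 604800 = 14859936 s. 1 Julian year = 31557600 s, so 14859936 s = 14859936 / 31557600 = 0.47088296 Julian year ≈ 0.4709 Julian year (4 s.f.). Final answer: 0.4709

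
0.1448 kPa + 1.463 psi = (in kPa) 1 kPa = 1000 Pa, so 0.1448 kPa = 0.1448 * 1000 = 144.8 Pa. 1 psi = 6894.7573 Pa, so 1.463 psi = 1.463 * 6894.7573 = 10087.03 Pa. Sum: 144.8 + 10087.03 = 10231.83 Pa. 1 kPa = 1000 Pa, so 10231.83 Pa = 10231.83 / 1000 = 10.23183 kPa ≈ 10.23 kPa (4 s.f.). Final answer: 10.23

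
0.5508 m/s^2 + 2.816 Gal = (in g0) 0.05904. Check: 0.5508 m/s^2 is already in m/s^2. 1 Gal = 0.01 m/s^2, so 2.816 Gal = 2.816 * 0.01 = 0.02816 m/s^2. Sum: 0.5508 + 0.02816 = 0.57896 m/s^2. 1 g0 = 9.80665 m/s^2, so 0.57896 m/s^2 = 0.57896 / 9.80665 = 0.05903749 g0 ≈ 0.05904 g0 (4 s.f.).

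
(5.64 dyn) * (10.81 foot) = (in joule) 0.0001858. Check: 1 dyn = 1e-05 N, so 5.64 dyn = 5.64 * 1e-05 = 5.64e-05 N. 1 foot = 0.3048 m, so 10.81 foot = 10.81 * 0.3048 = 3.294888 m. Combine: 5.64e-05 N * 3.294888 m = 0.00018583168 J. 0.00018583168 J = 0.00018583168 joule ≈ 0.0001858 joule (4 s.f.).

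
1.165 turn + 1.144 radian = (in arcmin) 1 turn = 6.2831853 rad, so 1.165 turn = 1.165 * 6.2831853 = 7.3199109 rad. 1.144 radian = 1.144 rad. Sum: 7.3199109 + 1.144 = 8.4639109 rad. 1 arcmin = 0.00029088821 rad, so 8.4639109 rad = 8.4639109 / 0.00029088821 = 29096.782 arcmin ≈ 2.91e+04 arcmin (4 s.f.). Final answer: 2.91e+04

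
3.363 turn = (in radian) 1 turn = 6.2831853 rad, so 3.363 turn = 3.363 * 6.2831853 = 21.130352 rad. 21.130352 rad = 21.130352 radian ≈ 21.13 radian (4 s.f.). Final answer: 21.13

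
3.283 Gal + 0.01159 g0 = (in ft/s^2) 0.4806. Check: 1 Gal = 0.01 m/s^2, so 3.283 Gal = 3.283 * 0.01 = 0.03283 m/s^2. 1 g0 = 9.80665 m/s^2, so 0.01159 g0 = 0.01159 * 9.80665 = 0.11365907 m/s^2. Sum: 0.03283 + 0.11365907 = 0.14648907 m/s^2. 1 ft/s^2 = 0.3048 m/s^2, so 0.14648907 m/s^2 = 0.14648907 / 0.3048 = 0.4806072 ft/s^2 ≈ 0.4806 ft/s^2 (4 s.f.).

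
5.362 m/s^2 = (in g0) 1 g0 = 9.80665 m/s^2, so 5.362 m/s^2 = 5.362 / 9.80665 = 0.54677183 g0 ≈ 0.5468 g0 (4 s.f.). Final answer: 0.5468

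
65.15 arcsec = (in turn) 5.027e-05. Check: 1 arcsec = 4.8481368e-06 rad, so 65.15 arcsec = 65.15 * 4.8481368e-06 = 0.00031585611 rad. 1 turn = 6.2831853 rad, so 0.00031585611 rad = 0.00031585611 / 6.2831853 = 5.0270062e-05 turn ≈ 5.027e-05 turn (4 s.f.).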